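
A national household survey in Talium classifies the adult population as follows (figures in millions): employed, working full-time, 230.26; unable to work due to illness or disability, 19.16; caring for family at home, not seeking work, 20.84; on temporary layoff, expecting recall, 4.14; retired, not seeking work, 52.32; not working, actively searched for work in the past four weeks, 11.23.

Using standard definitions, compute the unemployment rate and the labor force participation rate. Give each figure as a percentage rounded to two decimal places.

Employed = 230.26 million.
Unemployed = 4.14 + 11.23 = 15.37 million (jobless and actively searching, or on temporary layoff).
Labor force = 230.26 + 15.37 = 245.63 million.
Not in labor force = 19.16 + 20.84 + 52.32 = 92.32 million (those not working and not actively searching are outside the labor force).
Civilian working-age population = 245.63 + 92.32 = 337.95 million.
Unemployment rate = 15.37 / 245.63 = 6.26%.
Labor force participation rate = 245.63 / 337.95 = 72.68%.

Unemployment rate ≈ 6.26%; labor force participation rate ≈ 72.68%.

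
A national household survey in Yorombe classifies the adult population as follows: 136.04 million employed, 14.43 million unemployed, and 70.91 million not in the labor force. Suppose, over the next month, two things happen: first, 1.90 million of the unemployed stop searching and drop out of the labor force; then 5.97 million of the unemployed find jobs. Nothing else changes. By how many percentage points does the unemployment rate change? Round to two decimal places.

Initially, labor force = 136.04 + 14.43 = 150.47 million, so u = 14.43/150.47 = 9.59%.
After the first change, unemployed and labor force both fall by 1.90 → E = 136.04, U = 12.53, labor force = 148.57 million.
After the second change, unemployed falls and employed rises by 5.97; labor force unchanged → E = 142.01, U = 6.56, labor force = 148.57 million.
New unemployment rate = 6.56 / 148.57 = 4.42%.
Change = 4.42% − 9.59% = −5.17 percentage points.

The unemployment rate changes by −5.17 percentage points.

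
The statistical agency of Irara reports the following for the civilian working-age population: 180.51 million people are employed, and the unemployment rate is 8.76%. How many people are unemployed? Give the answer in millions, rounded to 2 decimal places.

Let U be the number unemployed. The labor force is E + U, and U/(E+U) = 0.0876.
So U = 0.0876 × 180.51 / (1 − 0.0876) = 15.8127 / 0.9124 ≈ 17.33 million.

About 17.33 million are unemployed.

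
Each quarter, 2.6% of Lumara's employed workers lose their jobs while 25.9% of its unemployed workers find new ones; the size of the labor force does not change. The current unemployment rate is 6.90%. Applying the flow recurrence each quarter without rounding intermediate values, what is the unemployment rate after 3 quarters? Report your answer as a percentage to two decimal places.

With a fixed labor force, u_{t+1} = u_t + s·(1−u_t) − f·u_t = u_t·(1−s−f) + s.
Here 1−s−f = 0.715 and s = 0.026.
u_1 = 0.069000 × 0.715 + 0.026 = 0.075335.
u_2 = 0.075335 × 0.715 + 0.026 = 0.079865.
u_3 = 0.079865 × 0.715 + 0.026 = 0.083103.

Unemployment rate after three quarters ≈ 8.31%.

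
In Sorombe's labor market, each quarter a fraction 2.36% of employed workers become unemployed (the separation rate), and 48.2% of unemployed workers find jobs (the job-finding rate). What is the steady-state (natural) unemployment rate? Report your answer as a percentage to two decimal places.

At steady state the flows balance: s·E = f·U, so U/(E+U) = s/(s+f).
u* = 2.36 / (2.36 + 48.2) = 2.36 / 50.56 = 4.67%.

Steady-state unemployment rate ≈ 4.67%.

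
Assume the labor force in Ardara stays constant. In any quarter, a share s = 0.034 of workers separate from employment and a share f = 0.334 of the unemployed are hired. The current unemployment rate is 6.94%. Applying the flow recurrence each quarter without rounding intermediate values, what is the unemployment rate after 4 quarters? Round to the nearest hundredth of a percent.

Unemployment rate after four quarters ≈ 8.87%.

With a fixed labor force, u_{t+1} = u_t + s·(1−u_t) − f·u_t = u_t·(1−s−f) + s.
Here 1−s−f = 0.632 and s = 0.034.
u_1 = 0.069400 × 0.632 + 0.034 = 0.077861.
u_2 = 0.077861 × 0.632 + 0.034 = 0.083208.
u_3 = 0.083208 × 0.632 + 0.034 = 0.086587.
u_4 = 0.086587 × 0.632 + 0.034 = 0.088723.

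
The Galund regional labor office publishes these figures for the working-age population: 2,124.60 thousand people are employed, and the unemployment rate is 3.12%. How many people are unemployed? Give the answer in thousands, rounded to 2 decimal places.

About 68.42 thousand are unemployed.

Let U be the number unemployed. The labor force is E + U, and U/(E+U) = 0.0312.
So U = 0.0312 × 2,124.60 / (1 − 0.0312) = 66.2875 / 0.9688 ≈ 68.42 thousand.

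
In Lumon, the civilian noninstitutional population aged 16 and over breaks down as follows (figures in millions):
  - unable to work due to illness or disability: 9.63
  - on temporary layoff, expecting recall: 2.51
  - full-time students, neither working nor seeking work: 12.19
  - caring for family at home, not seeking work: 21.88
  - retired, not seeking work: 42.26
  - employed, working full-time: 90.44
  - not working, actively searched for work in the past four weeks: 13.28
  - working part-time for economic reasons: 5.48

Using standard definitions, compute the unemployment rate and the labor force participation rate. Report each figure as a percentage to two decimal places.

Unemployment rate ≈ 14.13%; labor force participation rate ≈ 56.51%.

Employed = 90.44 + 5.48 = 95.92 million (anyone who worked, including part-time for economic reasons, counts as employed).
Unemployed = 2.51 + 13.28 = 15.79 million (jobless and actively searching, or on temporary layoff).
Labor force = 95.92 + 15.79 = 111.71 million.
Not in labor force = 9.63 + 12.19 + 21.88 + 42.26 = 85.96 million (those not working and not actively searching are outside the labor force).
Civilian working-age population = 111.71 + 85.96 = 197.67 million.
Unemployment rate = 15.79 / 111.71 = 14.13%.
Labor force participation rate = 111.71 / 197.67 = 56.51%.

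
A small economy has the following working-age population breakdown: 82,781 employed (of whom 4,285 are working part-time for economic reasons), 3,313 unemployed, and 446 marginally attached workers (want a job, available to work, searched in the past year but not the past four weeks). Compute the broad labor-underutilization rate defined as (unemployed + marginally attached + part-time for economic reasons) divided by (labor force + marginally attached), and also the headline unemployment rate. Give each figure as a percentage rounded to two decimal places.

Labor force = 82,781 + 3,313 = 86,094.
Numerator = 3,313 + 446 + 4,285 = 8,044.
Denominator = 86,094 + 446 = 86,540.
Broad rate = 8,044 / 86,540 = 9.30%.
Headline unemployment rate = 3,313 / 86,094 = 3.85%.

Broad underutilization rate ≈ 9.30%; headline unemployment rate ≈ 3.85%.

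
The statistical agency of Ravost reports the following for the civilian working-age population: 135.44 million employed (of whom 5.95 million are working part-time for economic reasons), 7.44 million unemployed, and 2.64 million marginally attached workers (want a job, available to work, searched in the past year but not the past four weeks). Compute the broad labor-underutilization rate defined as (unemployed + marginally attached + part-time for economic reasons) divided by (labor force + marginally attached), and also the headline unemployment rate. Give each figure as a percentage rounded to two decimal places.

Labor force = 135.44 + 7.44 = 142.88 million.
Numerator = 7.44 + 2.64 + 5.95 = 16.03 million.
Denominator = 142.88 + 2.64 = 145.52 million.
Broad rate = 16.03 / 145.52 = 11.02%.
Headline unemployment rate = 7.44 / 142.88 = 5.21%.

Broad underutilization rate ≈ 11.02%; headline unemployment rate ≈ 5.21%.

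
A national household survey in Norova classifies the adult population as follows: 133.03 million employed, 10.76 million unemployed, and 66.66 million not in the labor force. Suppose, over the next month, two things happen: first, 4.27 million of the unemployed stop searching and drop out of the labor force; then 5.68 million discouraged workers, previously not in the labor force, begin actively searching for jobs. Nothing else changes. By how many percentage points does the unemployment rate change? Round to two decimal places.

Initially, labor force = 133.03 + 10.76 = 143.79 million, so u = 10.76/143.79 = 7.48%.
After the first change, unemployed and labor force both fall by 4.27 → E = 133.03, U = 6.49, labor force = 139.52 million.
After the second change, unemployed and labor force both rise by 5.68 → E = 133.03, U = 12.17, labor force = 145.20 million.
New unemployment rate = 12.17 / 145.20 = 8.38%.
Change = 8.38% − 7.48% = +0.90 percentage points.

The unemployment rate changes by +0.90 percentage points.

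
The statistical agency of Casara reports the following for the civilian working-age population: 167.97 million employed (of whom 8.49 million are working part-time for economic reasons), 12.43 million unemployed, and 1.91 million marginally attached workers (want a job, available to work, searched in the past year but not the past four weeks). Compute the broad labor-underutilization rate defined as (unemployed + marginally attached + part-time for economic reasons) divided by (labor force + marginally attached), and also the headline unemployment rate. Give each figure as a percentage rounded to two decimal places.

Broad underutilization rate ≈ 12.52%; headline unemployment rate ≈ 6.89%.

Labor force = 167.97 + 12.43 = 180.40 million.
Numerator = 12.43 + 1.91 + 8.49 = 22.83 million.
Denominator = 180.40 + 1.91 = 182.31 million.
Broad rate = 22.83 / 182.31 = 12.52%.
Headline unemployment rate = 12.43 / 180.40 = 6.89%.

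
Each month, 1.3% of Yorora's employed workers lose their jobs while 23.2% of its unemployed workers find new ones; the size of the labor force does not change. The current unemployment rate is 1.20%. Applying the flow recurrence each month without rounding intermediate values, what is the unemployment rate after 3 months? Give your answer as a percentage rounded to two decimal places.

With a fixed labor force, u_{t+1} = u_t + s·(1−u_t) − f·u_t = u_t·(1−s−f) + s.
Here 1−s−f = 0.755 and s = 0.013.
u_1 = 0.012000 × 0.755 + 0.013 = 0.022060.
u_2 = 0.022060 × 0.755 + 0.013 = 0.029655.
u_3 = 0.029655 × 0.755 + 0.013 = 0.035390.

Unemployment rate after three months ≈ 3.54%.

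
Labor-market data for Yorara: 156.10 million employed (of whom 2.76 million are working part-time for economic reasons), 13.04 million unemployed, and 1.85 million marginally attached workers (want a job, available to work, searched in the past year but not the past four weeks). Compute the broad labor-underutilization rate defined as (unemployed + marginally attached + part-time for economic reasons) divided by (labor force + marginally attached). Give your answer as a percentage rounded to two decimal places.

Broad underutilization rate ≈ 10.32%.

Labor force = 156.10 + 13.04 = 169.14 million.
Numerator = 13.04 + 1.85 + 2.76 = 17.65 million.
Denominator = 169.14 + 1.85 = 170.99 million.
Broad rate = 17.65 / 170.99 = 10.32%.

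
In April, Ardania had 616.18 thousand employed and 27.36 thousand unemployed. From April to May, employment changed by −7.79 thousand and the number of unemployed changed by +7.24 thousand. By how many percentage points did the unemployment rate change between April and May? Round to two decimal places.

April: labor force = 616.18 + 27.36 = 643.54; u = 27.36/643.54 = 4.25%.
May: labor force = 608.39 + 34.60 = 642.99; u = 34.60/642.99 = 5.38%.
Change = 5.38% − 4.25% = +1.13 pp.

The unemployment rate changed by +1.13 percentage points.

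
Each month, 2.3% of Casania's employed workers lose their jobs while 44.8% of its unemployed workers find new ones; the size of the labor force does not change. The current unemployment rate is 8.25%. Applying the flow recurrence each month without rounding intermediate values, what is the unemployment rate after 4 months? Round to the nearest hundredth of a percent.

Unemployment rate after four months ≈ 5.15%.

With a fixed labor force, u_{t+1} = u_t + s·(1−u_t) − f·u_t = u_t·(1−s−f) + s.
Here 1−s−f = 0.529 and s = 0.023.
u_1 = 0.082500 × 0.529 + 0.023 = 0.066642.
u_2 = 0.066642 × 0.529 + 0.023 = 0.058254.
u_3 = 0.058254 × 0.529 + 0.023 = 0.053816.
u_4 = 0.053816 × 0.529 + 0.023 = 0.051469.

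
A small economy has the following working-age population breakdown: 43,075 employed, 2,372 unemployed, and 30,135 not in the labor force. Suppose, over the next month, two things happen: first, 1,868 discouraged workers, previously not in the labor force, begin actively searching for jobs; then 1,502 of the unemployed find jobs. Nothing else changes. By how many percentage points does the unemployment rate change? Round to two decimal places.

The unemployment rate changes by +0.57 percentage points.

Initially, labor force = 43,075 + 2,372 = 45,447, so u = 2,372/45,447 = 5.22%.
After the first change, unemployed and labor force both rise by 1,868 → E = 43,075, U = 4,240, labor force = 47,315.
After the second change, unemployed falls and employed rises by 1,502; labor force unchanged → E = 44,577, U = 2,738, labor force = 47,315.
New unemployment rate = 2,738 / 47,315 = 5.79%.
Change = 5.79% − 5.22% = +0.57 percentage points.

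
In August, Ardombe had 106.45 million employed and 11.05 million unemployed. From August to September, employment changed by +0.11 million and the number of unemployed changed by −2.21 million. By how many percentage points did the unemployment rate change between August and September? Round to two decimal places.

August: labor force = 106.45 + 11.05 = 117.50; u = 11.05/117.50 = 9.40%.
September: labor force = 106.56 + 8.84 = 115.40; u = 8.84/115.40 = 7.66%.
Change = 7.66% − 9.40% = −1.74 pp.

The unemployment rate changed by −1.74 percentage points.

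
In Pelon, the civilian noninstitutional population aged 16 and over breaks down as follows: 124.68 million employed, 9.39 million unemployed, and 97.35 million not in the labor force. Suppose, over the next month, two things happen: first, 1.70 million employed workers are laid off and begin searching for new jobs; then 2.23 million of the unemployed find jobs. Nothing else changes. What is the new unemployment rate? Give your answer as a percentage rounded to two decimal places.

Initially, labor force = 124.68 + 9.39 = 134.07 million, so u = 9.39/134.07 = 7.00%.
After the first change, employed falls and unemployed rises by 1.70; labor force unchanged → E = 122.98, U = 11.09, labor force = 134.07 million.
After the second change, unemployed falls and employed rises by 2.23; labor force unchanged → E = 125.21, U = 8.86, labor force = 134.07 million.
New unemployment rate = 8.86 / 134.07 = 6.61%.

New unemployment rate ≈ 6.61%.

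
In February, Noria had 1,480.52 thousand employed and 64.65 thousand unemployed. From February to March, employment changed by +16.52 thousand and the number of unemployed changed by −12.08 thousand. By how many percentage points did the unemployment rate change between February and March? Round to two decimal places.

February: labor force = 1,480.52 + 64.65 = 1,545.17; u = 64.65/1,545.17 = 4.18%.
March: labor force = 1,497.04 + 52.57 = 1,549.61; u = 52.57/1,549.61 = 3.39%.
Change = 3.39% − 4.18% = −0.79 pp.

The unemployment rate changed by −0.79 percentage points.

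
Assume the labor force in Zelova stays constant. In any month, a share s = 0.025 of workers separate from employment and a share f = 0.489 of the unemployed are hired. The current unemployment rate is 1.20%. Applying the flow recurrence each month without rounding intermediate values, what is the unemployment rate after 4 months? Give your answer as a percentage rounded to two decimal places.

With a fixed labor force, u_{t+1} = u_t + s·(1−u_t) − f·u_t = u_t·(1−s−f) + s.
Here 1−s−f = 0.486 and s = 0.025.
u_1 = 0.012000 × 0.486 + 0.025 = 0.030832.
u_2 = 0.030832 × 0.486 + 0.025 = 0.039984.
u_3 = 0.039984 × 0.486 + 0.025 = 0.044432.
u_4 = 0.044432 × 0.486 + 0.025 = 0.046594.

Unemployment rate after four months ≈ 4.66%.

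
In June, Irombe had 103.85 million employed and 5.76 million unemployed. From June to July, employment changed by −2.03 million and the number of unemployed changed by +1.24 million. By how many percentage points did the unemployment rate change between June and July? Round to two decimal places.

The unemployment rate changed by +1.18 percentage points.

June: labor force = 103.85 + 5.76 = 109.61; u = 5.76/109.61 = 5.25%.
July: labor force = 101.82 + 7.00 = 108.82; u = 7.00/108.82 = 6.43%.
Change = 6.43% − 5.25% = +1.18 pp.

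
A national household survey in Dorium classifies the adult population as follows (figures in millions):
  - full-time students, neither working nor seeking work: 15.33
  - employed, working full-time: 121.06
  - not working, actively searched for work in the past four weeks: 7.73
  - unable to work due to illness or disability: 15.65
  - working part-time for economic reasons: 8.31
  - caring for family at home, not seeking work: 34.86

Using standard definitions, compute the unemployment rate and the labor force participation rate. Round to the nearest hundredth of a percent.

Unemployment rate ≈ 5.64%; labor force participation rate ≈ 67.56%.

Employed = 121.06 + 8.31 = 129.37 million (anyone who worked, including part-time for economic reasons, counts as employed).
Unemployed = 7.73 million.
Labor force = 129.37 + 7.73 = 137.10 million.
Not in labor force = 15.33 + 15.65 + 34.86 = 65.84 million (those not working and not actively searching are outside the labor force).
Civilian working-age population = 137.10 + 65.84 = 202.94 million.
Unemployment rate = 7.73 / 137.10 = 5.64%.
Labor force participation rate = 137.10 / 202.94 = 67.56%.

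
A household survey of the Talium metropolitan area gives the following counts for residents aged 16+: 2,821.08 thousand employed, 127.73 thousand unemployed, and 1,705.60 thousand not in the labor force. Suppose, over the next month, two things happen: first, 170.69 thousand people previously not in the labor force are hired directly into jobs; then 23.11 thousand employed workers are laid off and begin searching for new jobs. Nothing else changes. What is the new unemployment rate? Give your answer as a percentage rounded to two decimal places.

Initially, labor force = 2,821.08 + 127.73 = 2,948.81 thousand, so u = 127.73/2,948.81 = 4.33%.
After the first change, employed and labor force both rise by 170.69; unemployed unchanged → E = 2,991.77, U = 127.73, labor force = 3,119.50 thousand.
After the second change, employed falls and unemployed rises by 23.11; labor force unchanged → E = 2,968.66, U = 150.84, labor force = 3,119.50 thousand.
New unemployment rate = 150.84 / 3,119.50 = 4.84%.

New unemployment rate ≈ 4.84%.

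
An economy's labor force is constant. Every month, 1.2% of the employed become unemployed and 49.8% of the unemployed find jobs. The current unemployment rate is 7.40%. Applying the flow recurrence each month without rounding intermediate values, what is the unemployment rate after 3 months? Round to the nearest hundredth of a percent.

Unemployment rate after three months ≈ 2.95%.

With a fixed labor force, u_{t+1} = u_t + s·(1−u_t) − f·u_t = u_t·(1−s−f) + s.
Here 1−s−f = 0.490 and s = 0.012.
u_1 = 0.074000 × 0.490 + 0.012 = 0.048260.
u_2 = 0.048260 × 0.490 + 0.012 = 0.035647.
u_3 = 0.035647 × 0.490 + 0.012 = 0.029467.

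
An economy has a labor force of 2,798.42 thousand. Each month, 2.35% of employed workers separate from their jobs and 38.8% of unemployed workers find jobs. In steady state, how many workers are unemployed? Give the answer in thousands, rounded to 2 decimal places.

About 159.81 thousand are unemployed in steady state.

Steady-state unemployment rate u* = s/(s+f) = 2.35/(2.35+38.8) = 0.057108.
Unemployed = u* × labor force = 0.057108 × 2,798.42 ≈ 159.81 thousand.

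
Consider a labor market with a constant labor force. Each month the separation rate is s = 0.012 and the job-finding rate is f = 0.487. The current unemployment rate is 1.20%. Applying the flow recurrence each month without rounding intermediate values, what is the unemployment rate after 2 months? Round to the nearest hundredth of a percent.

With a fixed labor force, u_{t+1} = u_t + s·(1−u_t) − f·u_t = u_t·(1−s−f) + s.
Here 1−s−f = 0.501 and s = 0.012.
u_1 = 0.012000 × 0.501 + 0.012 = 0.018012.
u_2 = 0.018012 × 0.501 + 0.012 = 0.021024.

Unemployment rate after two months ≈ 2.10%.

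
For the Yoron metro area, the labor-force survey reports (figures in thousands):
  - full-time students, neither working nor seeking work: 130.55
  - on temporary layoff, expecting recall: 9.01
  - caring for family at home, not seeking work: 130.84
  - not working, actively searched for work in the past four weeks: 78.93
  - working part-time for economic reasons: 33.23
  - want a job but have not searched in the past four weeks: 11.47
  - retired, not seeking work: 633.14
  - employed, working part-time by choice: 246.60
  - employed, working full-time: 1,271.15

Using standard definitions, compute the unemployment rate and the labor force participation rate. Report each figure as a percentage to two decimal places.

Employed = 33.23 + 246.60 + 1,271.15 = 1,550.98 thousand (anyone who worked, including part-time for economic reasons, counts as employed).
Unemployed = 9.01 + 78.93 = 87.94 thousand (jobless and actively searching, or on temporary layoff).
Labor force = 1,550.98 + 87.94 = 1,638.92 thousand.
Not in labor force = 130.55 + 130.84 + 11.47 + 633.14 = 906.00 thousand (those not working and not actively searching are outside the labor force — including those who want a job but have given up searching).
Civilian working-age population = 1,638.92 + 906.00 = 2,544.92 thousand.
Unemployment rate = 87.94 / 1,638.92 = 5.37%.
Labor force participation rate = 1,638.92 / 2,544.92 = 64.40%.

Unemployment rate ≈ 5.37%; labor force participation rate ≈ 64.40%.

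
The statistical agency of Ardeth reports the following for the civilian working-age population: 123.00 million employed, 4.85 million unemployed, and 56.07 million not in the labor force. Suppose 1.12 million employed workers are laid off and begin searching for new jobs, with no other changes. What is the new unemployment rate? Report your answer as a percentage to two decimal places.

Initially, labor force = 123.00 + 4.85 = 127.85 million, so u = 4.85/127.85 = 3.79%.
After the change, employed falls and unemployed rises by 1.12; labor force unchanged → E = 121.88, U = 5.97, labor force = 127.85 million.
New unemployment rate = 5.97 / 127.85 = 4.67%.

New unemployment rate ≈ 4.67%.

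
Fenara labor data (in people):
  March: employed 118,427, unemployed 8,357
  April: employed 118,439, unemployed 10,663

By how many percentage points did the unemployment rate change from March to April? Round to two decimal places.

The unemployment rate changed by +1.67 percentage points.

March: labor force = 118,427 + 8,357 = 126,784; u = 8,357/126,784 = 6.59%.
April: labor force = 118,439 + 10,663 = 129,102; u = 10,663/129,102 = 8.26%.
Change = 8.26% − 6.59% = +1.67 pp.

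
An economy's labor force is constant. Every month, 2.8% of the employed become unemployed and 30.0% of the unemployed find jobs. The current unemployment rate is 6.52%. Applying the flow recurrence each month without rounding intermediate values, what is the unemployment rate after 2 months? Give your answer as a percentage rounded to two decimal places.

Unemployment rate after two months ≈ 7.63%.

With a fixed labor force, u_{t+1} = u_t + s·(1−u_t) − f·u_t = u_t·(1−s−f) + s.
Here 1−s−f = 0.672 and s = 0.028.
u_1 = 0.065200 × 0.672 + 0.028 = 0.071814.
u_2 = 0.071814 × 0.672 + 0.028 = 0.076259.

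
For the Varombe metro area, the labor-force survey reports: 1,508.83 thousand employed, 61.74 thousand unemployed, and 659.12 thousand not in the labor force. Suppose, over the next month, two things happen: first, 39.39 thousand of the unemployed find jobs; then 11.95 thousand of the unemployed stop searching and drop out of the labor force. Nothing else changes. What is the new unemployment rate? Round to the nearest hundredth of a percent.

Initially, labor force = 1,508.83 + 61.74 = 1,570.57 thousand, so u = 61.74/1,570.57 = 3.93%.
After the first change, unemployed falls and employed rises by 39.39; labor force unchanged → E = 1,548.22, U = 22.35, labor force = 1,570.57 thousand.
After the second change, unemployed and labor force both fall by 11.95 → E = 1,548.22, U = 10.40, labor force = 1,558.62 thousand.
New unemployment rate = 10.40 / 1,558.62 = 0.67%.

New unemployment rate ≈ 0.67%.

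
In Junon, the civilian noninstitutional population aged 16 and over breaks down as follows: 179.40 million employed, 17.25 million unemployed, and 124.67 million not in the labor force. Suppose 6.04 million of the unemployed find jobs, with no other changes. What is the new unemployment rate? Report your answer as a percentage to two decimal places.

New unemployment rate ≈ 5.70%.

Initially, labor force = 179.40 + 17.25 = 196.65 million, so u = 17.25/196.65 = 8.77%.
After the change, unemployed falls and employed rises by 6.04; labor force unchanged → E = 185.44, U = 11.21, labor force = 196.65 million.
New unemployment rate = 11.21 / 196.65 = 5.70%.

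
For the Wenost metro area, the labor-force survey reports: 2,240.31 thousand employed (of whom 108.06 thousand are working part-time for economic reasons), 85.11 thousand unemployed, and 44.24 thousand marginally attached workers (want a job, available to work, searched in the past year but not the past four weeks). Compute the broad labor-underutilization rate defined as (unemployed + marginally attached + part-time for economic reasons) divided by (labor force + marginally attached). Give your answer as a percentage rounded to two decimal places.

Broad underutilization rate ≈ 10.02%.

Labor force = 2,240.31 + 85.11 = 2,325.42 thousand.
Numerator = 85.11 + 44.24 + 108.06 = 237.41 thousand.
Denominator = 2,325.42 + 44.24 = 2,369.66 thousand.
Broad rate = 237.41 / 2,369.66 = 10.02%.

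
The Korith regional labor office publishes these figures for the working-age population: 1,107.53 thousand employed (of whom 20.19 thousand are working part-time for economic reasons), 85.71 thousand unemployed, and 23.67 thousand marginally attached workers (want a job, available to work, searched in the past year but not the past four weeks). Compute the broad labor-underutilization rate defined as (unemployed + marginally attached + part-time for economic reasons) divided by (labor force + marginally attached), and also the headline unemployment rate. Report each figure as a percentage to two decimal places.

Broad underutilization rate ≈ 10.65%; headline unemployment rate ≈ 7.18%.

Labor force = 1,107.53 + 85.71 = 1,193.24 thousand.
Numerator = 85.71 + 23.67 + 20.19 = 129.57 thousand.
Denominator = 1,193.24 + 23.67 = 1,216.91 thousand.
Broad rate = 129.57 / 1,216.91 = 10.65%.
Headline unemployment rate = 85.71 / 1,193.24 = 7.18%.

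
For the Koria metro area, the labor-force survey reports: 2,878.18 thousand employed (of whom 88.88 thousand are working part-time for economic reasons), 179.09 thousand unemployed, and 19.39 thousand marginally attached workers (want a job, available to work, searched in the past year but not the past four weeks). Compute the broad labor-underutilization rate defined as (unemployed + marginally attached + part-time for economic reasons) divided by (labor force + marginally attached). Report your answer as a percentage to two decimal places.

Labor force = 2,878.18 + 179.09 = 3,057.27 thousand.
Numerator = 179.09 + 19.39 + 88.88 = 287.36 thousand.
Denominator = 3,057.27 + 19.39 = 3,076.66 thousand.
Broad rate = 287.36 / 3,076.66 = 9.34%.

Broad underutilization rate ≈ 9.34%.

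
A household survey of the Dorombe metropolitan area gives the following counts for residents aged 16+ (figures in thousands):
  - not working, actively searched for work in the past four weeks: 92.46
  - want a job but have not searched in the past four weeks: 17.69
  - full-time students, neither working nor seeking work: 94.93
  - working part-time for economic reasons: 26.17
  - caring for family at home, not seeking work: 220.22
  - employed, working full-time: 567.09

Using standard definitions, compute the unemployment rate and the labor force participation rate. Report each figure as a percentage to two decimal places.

Unemployment rate ≈ 13.48%; labor force participation rate ≈ 67.32%.

Employed = 26.17 + 567.09 = 593.26 thousand (anyone who worked, including part-time for economic reasons, counts as employed).
Unemployed = 92.46 thousand.
Labor force = 593.26 + 92.46 = 685.72 thousand.
Not in labor force = 17.69 + 94.93 + 220.22 = 332.84 thousand (those not working and not actively searching are outside the labor force — including those who want a job but have given up searching).
Civilian working-age population = 685.72 + 332.84 = 1,018.56 thousand.
Unemployment rate = 92.46 / 685.72 = 13.48%.
Labor force participation rate = 685.72 / 1,018.56 = 67.32%.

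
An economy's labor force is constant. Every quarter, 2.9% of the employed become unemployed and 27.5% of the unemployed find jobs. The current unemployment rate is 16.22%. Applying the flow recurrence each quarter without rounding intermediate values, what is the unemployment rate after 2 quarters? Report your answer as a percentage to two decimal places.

Unemployment rate after two quarters ≈ 12.78%.

With a fixed labor force, u_{t+1} = u_t + s·(1−u_t) − f·u_t = u_t·(1−s−f) + s.
Here 1−s−f = 0.696 and s = 0.029.
u_1 = 0.162200 × 0.696 + 0.029 = 0.141891.
u_2 = 0.141891 × 0.696 + 0.029 = 0.127756.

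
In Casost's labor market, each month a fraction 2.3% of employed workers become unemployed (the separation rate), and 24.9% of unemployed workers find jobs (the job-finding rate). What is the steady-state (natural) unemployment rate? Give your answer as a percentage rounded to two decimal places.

Steady-state unemployment rate ≈ 8.46%.

At steady state the flows balance: s·E = f·U, so U/(E+U) = s/(s+f).
u* = 2.3 / (2.3 + 24.9) = 2.3 / 27.20 = 8.46%.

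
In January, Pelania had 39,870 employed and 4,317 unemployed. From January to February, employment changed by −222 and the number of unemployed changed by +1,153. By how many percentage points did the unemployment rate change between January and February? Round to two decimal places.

January: labor force = 39,870 + 4,317 = 44,187; u = 4,317/44,187 = 9.77%.
February: labor force = 39,648 + 5,470 = 45,118; u = 5,470/45,118 = 12.12%.
Change = 12.12% − 9.77% = +2.35 pp.

The unemployment rate changed by +2.35 percentage points.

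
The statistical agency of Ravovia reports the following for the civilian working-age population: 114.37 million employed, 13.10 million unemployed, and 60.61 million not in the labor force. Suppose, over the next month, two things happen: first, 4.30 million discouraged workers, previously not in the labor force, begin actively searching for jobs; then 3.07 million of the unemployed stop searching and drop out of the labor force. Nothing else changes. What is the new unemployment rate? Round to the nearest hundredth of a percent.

New unemployment rate ≈ 11.13%.

Initially, labor force = 114.37 + 13.10 = 127.47 million, so u = 13.10/127.47 = 10.28%.
After the first change, unemployed and labor force both rise by 4.30 → E = 114.37, U = 17.40, labor force = 131.77 million.
After the second change, unemployed and labor force both fall by 3.07 → E = 114.37, U = 14.33, labor force = 128.70 million.
New unemployment rate = 14.33 / 128.70 = 11.13%.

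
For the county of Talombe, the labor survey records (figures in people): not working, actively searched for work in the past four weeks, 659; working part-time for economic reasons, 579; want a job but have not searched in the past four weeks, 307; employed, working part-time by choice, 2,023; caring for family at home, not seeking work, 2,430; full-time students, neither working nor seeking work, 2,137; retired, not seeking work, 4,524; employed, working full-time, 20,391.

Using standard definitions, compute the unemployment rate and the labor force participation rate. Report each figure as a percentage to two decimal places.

Employed = 579 + 2,023 + 20,391 = 22,993 (anyone who worked, including part-time for economic reasons, counts as employed).
Unemployed = 659.
Labor force = 22,993 + 659 = 23,652.
Not in labor force = 307 + 2,430 + 2,137 + 4,524 = 9,398 (those not working and not actively searching are outside the labor force — including those who want a job but have given up searching).
Civilian working-age population = 23,652 + 9,398 = 33,050.
Unemployment rate = 659 / 23,652 = 2.79%.
Labor force participation rate = 23,652 / 33,050 = 71.56%.

Unemployment rate ≈ 2.79%; labor force participation rate ≈ 71.56%.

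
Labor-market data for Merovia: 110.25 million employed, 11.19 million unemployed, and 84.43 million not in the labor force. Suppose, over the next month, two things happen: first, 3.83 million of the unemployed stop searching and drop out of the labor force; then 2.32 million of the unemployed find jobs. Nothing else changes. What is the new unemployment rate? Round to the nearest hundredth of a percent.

Initially, labor force = 110.25 + 11.19 = 121.44 million, so u = 11.19/121.44 = 9.21%.
After the first change, unemployed and labor force both fall by 3.83 → E = 110.25, U = 7.36, labor force = 117.61 million.
After the second change, unemployed falls and employed rises by 2.32; labor force unchanged → E = 112.57, U = 5.04, labor force = 117.61 million.
New unemployment rate = 5.04 / 117.61 = 4.29%.

New unemployment rate ≈ 4.29%.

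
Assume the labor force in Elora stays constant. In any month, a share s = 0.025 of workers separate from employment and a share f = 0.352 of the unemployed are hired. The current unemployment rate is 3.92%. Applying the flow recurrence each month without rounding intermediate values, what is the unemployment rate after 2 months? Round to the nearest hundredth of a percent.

Unemployment rate after two months ≈ 5.58%.

With a fixed labor force, u_{t+1} = u_t + s·(1−u_t) − f·u_t = u_t·(1−s−f) + s.
Here 1−s−f = 0.623 and s = 0.025.
u_1 = 0.039200 × 0.623 + 0.025 = 0.049422.
u_2 = 0.049422 × 0.623 + 0.025 = 0.055790.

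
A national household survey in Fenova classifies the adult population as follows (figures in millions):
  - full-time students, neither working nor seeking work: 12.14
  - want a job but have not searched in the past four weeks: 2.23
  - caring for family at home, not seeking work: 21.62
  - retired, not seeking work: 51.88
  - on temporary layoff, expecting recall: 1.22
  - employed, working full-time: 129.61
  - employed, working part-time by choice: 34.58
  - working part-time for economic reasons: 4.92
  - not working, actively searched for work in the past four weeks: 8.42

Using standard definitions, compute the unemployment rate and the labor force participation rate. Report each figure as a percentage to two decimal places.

Employed = 129.61 + 34.58 + 4.92 = 169.11 million (anyone who worked, including part-time for economic reasons, counts as employed).
Unemployed = 1.22 + 8.42 = 9.64 million (jobless and actively searching, or on temporary layoff).
Labor force = 169.11 + 9.64 = 178.75 million.
Not in labor force = 12.14 + 2.23 + 21.62 + 51.88 = 87.87 million (those not working and not actively searching are outside the labor force — including those who want a job but have given up searching).
Civilian working-age population = 178.75 + 87.87 = 266.62 million.
Unemployment rate = 9.64 / 178.75 = 5.39%.
Labor force participation rate = 178.75 / 266.62 = 67.04%.

Unemployment rate ≈ 5.39%; labor force participation rate ≈ 67.04%.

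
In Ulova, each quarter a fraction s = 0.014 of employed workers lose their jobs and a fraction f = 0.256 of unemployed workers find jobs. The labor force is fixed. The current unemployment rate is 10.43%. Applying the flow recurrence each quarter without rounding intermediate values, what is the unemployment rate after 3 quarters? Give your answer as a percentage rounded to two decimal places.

With a fixed labor force, u_{t+1} = u_t + s·(1−u_t) − f·u_t = u_t·(1−s−f) + s.
Here 1−s−f = 0.730 and s = 0.014.
u_1 = 0.104300 × 0.730 + 0.014 = 0.090139.
u_2 = 0.090139 × 0.730 + 0.014 = 0.079801.
u_3 = 0.079801 × 0.730 + 0.014 = 0.072255.

Unemployment rate after three quarters ≈ 7.23%.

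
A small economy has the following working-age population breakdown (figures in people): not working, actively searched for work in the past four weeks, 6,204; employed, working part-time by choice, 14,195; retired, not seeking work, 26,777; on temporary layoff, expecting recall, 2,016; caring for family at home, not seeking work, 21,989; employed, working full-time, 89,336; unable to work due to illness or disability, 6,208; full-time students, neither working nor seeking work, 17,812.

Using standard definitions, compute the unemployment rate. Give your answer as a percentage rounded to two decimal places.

Employed = 14,195 + 89,336 = 103,531.
Unemployed = 6,204 + 2,016 = 8,220 (jobless and actively searching, or on temporary layoff).
Labor force = 103,531 + 8,220 = 111,751.
Unemployment rate = 8,220 / 111,751 = 7.36%.

Unemployment rate ≈ 7.36%.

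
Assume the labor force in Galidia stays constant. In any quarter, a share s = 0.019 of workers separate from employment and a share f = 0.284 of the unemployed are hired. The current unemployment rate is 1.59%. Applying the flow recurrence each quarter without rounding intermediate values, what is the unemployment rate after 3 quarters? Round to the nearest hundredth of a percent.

Unemployment rate after three quarters ≈ 4.69%.

With a fixed labor force, u_{t+1} = u_t + s·(1−u_t) − f·u_t = u_t·(1−s−f) + s.
Here 1−s−f = 0.697 and s = 0.019.
u_1 = 0.015900 × 0.697 + 0.019 = 0.030082.
u_2 = 0.030082 × 0.697 + 0.019 = 0.039967.
u_3 = 0.039967 × 0.697 + 0.019 = 0.046857.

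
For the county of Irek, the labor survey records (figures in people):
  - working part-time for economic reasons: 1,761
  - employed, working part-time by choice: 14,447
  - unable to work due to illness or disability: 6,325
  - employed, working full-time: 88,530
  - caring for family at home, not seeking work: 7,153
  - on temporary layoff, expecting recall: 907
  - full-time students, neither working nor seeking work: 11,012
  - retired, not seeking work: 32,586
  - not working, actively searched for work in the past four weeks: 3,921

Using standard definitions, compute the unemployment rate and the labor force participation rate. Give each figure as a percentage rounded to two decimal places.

Unemployment rate ≈ 4.41%; labor force participation rate ≈ 65.75%.

Employed = 1,761 + 14,447 + 88,530 = 104,738 (anyone who worked, including part-time for economic reasons, counts as employed).
Unemployed = 907 + 3,921 = 4,828 (jobless and actively searching, or on temporary layoff).
Labor force = 104,738 + 4,828 = 109,566.
Not in labor force = 6,325 + 7,153 + 11,012 + 32,586 = 57,076 (those not working and not actively searching are outside the labor force).
Civilian working-age population = 109,566 + 57,076 = 166,642.
Unemployment rate = 4,828 / 109,566 = 4.41%.
Labor force participation rate = 109,566 / 166,642 = 65.75%.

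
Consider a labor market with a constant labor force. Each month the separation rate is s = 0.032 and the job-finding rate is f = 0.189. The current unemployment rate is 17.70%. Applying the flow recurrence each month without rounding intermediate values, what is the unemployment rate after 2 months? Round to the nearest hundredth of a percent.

With a fixed labor force, u_{t+1} = u_t + s·(1−u_t) − f·u_t = u_t·(1−s−f) + s.
Here 1−s−f = 0.779 and s = 0.032.
u_1 = 0.177000 × 0.779 + 0.032 = 0.169883.
u_2 = 0.169883 × 0.779 + 0.032 = 0.164339.

Unemployment rate after two months ≈ 16.43%.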